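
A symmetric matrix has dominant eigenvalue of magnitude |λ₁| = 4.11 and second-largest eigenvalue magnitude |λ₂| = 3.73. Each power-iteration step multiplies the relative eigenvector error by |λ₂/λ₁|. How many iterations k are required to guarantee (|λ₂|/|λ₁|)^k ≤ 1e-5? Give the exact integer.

119

|λ₂/λ₁| = 3.73/4.11 = 0.90754
Need k ≥ ln(1e-5) / ln(0.90754) = -11.5129 / -0.0970 ≈ 118.672
Smallest integer k satisfying the bound: 119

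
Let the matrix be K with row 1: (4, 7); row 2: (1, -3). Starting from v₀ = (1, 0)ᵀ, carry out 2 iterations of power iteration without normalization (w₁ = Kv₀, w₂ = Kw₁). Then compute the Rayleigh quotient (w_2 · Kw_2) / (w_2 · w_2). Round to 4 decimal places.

4.3340

w1 = Kv₀ = (4·1 + 7·0; 1·1 + (-3)·0) = (4, 1)
w2 = Kw1 = (4·4 + 7·1; 1·4 + (-3)·1) = (23, 1)
Kw2 = (99, 20)
w2·Kw2 = 23·99 + 1·20 = 2297; w2·w2 = 23·23 + 1·1 = 530
λ ≈ 2297/530 = 4.3340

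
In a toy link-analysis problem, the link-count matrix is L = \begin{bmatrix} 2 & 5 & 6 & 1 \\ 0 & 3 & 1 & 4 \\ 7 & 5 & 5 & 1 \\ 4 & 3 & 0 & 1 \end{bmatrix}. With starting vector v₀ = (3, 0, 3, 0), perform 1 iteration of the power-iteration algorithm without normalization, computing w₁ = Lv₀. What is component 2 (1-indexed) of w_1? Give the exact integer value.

w1 = Lv₀ = (2·3 + 5·0 + 6·3 + 1·0; 0·3 + 3·0 + 1·3 + 4·0; 7·3 + 5·0 + 5·3 + 1·0; 4·3 + 3·0 + 0·3 + 1·0) = (24, 3, 36, 12)
The requested component of w1 is 3.

3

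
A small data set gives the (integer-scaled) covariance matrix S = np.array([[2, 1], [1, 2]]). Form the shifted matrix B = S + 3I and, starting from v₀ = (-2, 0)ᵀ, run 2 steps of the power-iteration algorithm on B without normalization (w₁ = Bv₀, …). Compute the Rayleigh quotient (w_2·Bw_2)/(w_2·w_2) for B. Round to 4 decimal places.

B = S + 3I has rows (5, 1); (1, 5)
w1 = Bv₀ = (5·(-2) + 1·0; 1·(-2) + 5·0) = (-10, -2)
w2 = Bw1 = (5·(-10) + 1·(-2); 1·(-10) + 5·(-2)) = (-52, -20)
Bw2 = (-280, -152)
w2·Bw2 = 17600; w2·w2 = 3104; μ ≈ 17600/3104 = 5.6701

μ ≈ 5.6701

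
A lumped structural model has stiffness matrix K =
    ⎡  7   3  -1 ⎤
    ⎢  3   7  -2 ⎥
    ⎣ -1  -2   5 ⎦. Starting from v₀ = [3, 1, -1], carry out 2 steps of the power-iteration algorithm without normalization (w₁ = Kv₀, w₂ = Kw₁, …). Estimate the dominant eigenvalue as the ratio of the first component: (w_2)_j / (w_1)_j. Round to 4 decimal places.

9.5600

w1 = Kv₀ = (7·3 + 3·1 + (-1)·(-1); 3·3 + 7·1 + (-2)·(-1); (-1)·3 + (-2)·1 + 5·(-1)) = (25, 18, -10)
w2 = Kw1 = (7·25 + 3·18 + (-1)·(-10); 3·25 + 7·18 + (-2)·(-10); (-1)·25 + (-2)·18 + 5·(-10)) = (239, 221, -111)
Ratio at component: 239 / 25 = 9.5600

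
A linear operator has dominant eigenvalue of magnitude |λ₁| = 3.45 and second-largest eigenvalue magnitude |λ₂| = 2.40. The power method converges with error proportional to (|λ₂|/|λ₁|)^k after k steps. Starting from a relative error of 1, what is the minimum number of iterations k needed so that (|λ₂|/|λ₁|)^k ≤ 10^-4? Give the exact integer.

|λ₂/λ₁| = 2.40/3.45 = 0.69565
Need k ≥ ln(10^-4) / ln(0.69565) = -9.2103 / -0.3629 ≈ 25.379
Smallest integer k satisfying the bound: 26

26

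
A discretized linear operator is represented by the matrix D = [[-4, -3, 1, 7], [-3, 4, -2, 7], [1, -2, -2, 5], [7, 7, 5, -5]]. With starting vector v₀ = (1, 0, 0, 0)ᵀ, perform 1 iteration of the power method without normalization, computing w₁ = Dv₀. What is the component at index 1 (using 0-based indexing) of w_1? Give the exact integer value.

-3

w1 = Dv₀ = ((-4)·1 + (-3)·0 + 1·0 + 7·0; (-3)·1 + 4·0 + (-2)·0 + 7·0; 1·1 + (-2)·0 + (-2)·0 + 5·0; 7·1 + 7·0 + 5·0 + (-5)·0) = (-4, -3, 1, 7)
The requested component of w1 is -3.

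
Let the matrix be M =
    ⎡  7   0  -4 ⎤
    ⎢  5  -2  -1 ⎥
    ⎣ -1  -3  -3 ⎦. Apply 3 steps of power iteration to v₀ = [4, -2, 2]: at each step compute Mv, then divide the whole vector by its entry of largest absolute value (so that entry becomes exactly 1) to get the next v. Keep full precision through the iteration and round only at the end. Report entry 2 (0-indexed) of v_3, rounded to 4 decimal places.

-0.0821

Mv0 = (20.00000, 22.00000, -4.00000); divide by 22.00000 → v1 = (0.90909, 1.00000, -0.18182)
Mv1 = (7.09091, 2.72727, -3.36364); divide by 7.09091 → v2 = (1.00000, 0.38462, -0.47436)
Mv2 = (8.89744, 4.70513, -0.73077); divide by 8.89744 → v3 = (1.00000, 0.52882, -0.08213)
Requested entry of v3: -114/1388 = -0.0821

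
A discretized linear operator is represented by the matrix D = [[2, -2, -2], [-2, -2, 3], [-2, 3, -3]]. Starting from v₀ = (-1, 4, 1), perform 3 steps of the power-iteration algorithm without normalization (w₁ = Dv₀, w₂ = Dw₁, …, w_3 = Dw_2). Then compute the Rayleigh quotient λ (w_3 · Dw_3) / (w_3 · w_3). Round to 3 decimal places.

w1 = Dv₀ = (2·(-1) + (-2)·4 + (-2)·1; (-2)·(-1) + (-2)·4 + 3·1; (-2)·(-1) + 3·4 + (-3)·1) = (-12, -3, 11)
w2 = Dw1 = (2·(-12) + (-2)·(-3) + (-2)·11; (-2)·(-12) + (-2)·(-3) + 3·11; (-2)·(-12) + 3·(-3) + (-3)·11) = (-40, 63, -18)
w3 = Dw2 = (-170, -100, 323)
Dw3 = (-786, 1509, -929)
w3·Dw3 = (-170)·(-786) + (-100)·1509 + 323·(-929) = -317347; w3·w3 = (-170)·(-170) + (-100)·(-100) + 323·323 = 143229
λ ≈ -317347/143229 = -2.216

λ ≈ -2.216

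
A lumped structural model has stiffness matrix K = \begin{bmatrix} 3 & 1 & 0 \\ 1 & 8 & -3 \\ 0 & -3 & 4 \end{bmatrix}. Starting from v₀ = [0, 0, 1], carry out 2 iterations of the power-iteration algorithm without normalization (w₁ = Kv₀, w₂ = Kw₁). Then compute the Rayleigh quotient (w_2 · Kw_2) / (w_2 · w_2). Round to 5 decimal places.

9.59119

w1 = Kv₀ = (3·0 + 1·0 + 0·1; 1·0 + 8·0 + (-3)·1; 0·0 + (-3)·0 + 4·1) = (0, -3, 4)
w2 = Kw1 = (3·0 + 1·(-3) + 0·4; 1·0 + 8·(-3) + (-3)·4; 0·0 + (-3)·(-3) + 4·4) = (-3, -36, 25)
Kw2 = (-45, -366, 208)
w2·Kw2 = (-3)·(-45) + (-36)·(-366) + 25·208 = 18511; w2·w2 = (-3)·(-3) + (-36)·(-36) + 25·25 = 1930
λ ≈ 18511/1930 = 9.59119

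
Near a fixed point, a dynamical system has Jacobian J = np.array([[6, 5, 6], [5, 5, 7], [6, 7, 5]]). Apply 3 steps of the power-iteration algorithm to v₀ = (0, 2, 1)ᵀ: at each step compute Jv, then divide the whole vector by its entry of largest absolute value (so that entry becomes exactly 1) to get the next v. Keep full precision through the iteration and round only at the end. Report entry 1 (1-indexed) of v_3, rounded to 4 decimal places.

0.9471

Jv0 = (16.00000, 17.00000, 19.00000); divide by 19.00000 → v1 = (0.84211, 0.89474, 1.00000)
Jv1 = (15.52632, 15.68421, 16.31579); divide by 16.31579 → v2 = (0.95161, 0.96129, 1.00000)
Jv2 = (16.51613, 16.56452, 17.43871); divide by 17.43871 → v3 = (0.94710, 0.94987, 1.00000)
Requested entry of v3: 5120/5406 = 0.9471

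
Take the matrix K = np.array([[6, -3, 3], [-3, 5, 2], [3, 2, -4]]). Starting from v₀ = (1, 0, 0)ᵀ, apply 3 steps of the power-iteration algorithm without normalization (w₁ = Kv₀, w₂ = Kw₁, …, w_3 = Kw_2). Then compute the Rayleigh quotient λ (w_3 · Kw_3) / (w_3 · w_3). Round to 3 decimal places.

8.467

w1 = Kv₀ = (6·1 + (-3)·0 + 3·0; (-3)·1 + 5·0 + 2·0; 3·1 + 2·0 + (-4)·0) = (6, -3, 3)
w2 = Kw1 = (6·6 + (-3)·(-3) + 3·3; (-3)·6 + 5·(-3) + 2·3; 3·6 + 2·(-3) + (-4)·3) = (54, -27, 0)
w3 = Kw2 = (405, -297, 108)
Kw3 = (3645, -2484, 189)
w3·Kw3 = 405·3645 + (-297)·(-2484) + 108·189 = 2234385; w3·w3 = 405·405 + (-297)·(-297) + 108·108 = 263898
λ ≈ 2234385/263898 = 8.467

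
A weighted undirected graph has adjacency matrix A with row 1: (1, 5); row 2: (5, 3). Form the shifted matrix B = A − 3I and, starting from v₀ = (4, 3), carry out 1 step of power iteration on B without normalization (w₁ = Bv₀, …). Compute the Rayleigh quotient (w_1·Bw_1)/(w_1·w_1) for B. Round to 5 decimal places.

2.89978

B = A − 3I has rows (-2, 5); (5, 0)
w1 = Bv₀ = (7, 20)
Bw1 = (86, 35)
w1·Bw1 = 1302; w1·w1 = 449; μ ≈ 1302/449 = 2.89978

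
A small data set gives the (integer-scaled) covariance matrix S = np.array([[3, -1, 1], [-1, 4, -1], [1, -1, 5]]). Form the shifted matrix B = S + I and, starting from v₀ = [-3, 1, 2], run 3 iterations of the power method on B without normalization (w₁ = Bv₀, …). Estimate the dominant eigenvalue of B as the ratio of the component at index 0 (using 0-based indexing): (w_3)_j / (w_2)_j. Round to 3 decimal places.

B = S + I has rows (4, -1, 1); (-1, 5, -1); (1, -1, 6)
w1 = Bv₀ = (-11, 6, 8)
w2 = Bw1 = (-42, 33, 31)
w3 = Bw2 = (-170, 176, 111)
Ratio: -170/-42 = 4.048

μ ≈ 4.048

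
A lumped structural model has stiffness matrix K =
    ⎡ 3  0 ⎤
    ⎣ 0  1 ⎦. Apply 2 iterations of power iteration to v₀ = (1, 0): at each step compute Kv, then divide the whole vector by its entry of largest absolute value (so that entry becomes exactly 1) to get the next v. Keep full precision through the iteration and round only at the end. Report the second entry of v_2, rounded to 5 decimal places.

Kv0 = (3.000000, 0.000000); divide by 3.000000 → v1 = (1.000000, 0.000000)
Kv1 = (3.000000, 0.000000); divide by 3.000000 → v2 = (1.000000, 0.000000)
Requested entry of v2: 0/9 = 0.00000

0.00000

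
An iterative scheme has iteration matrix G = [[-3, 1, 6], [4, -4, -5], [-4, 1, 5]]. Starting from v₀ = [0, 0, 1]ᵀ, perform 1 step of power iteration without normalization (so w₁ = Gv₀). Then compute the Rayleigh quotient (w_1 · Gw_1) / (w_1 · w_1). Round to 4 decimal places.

w1 = Gv₀ = (6, -5, 5)
Gw1 = (7, 19, -4)
w1·Gw1 = 6·7 + (-5)·19 + 5·(-4) = -73; w1·w1 = 6·6 + (-5)·(-5) + 5·5 = 86
λ ≈ -73/86 = -0.8488

-0.8488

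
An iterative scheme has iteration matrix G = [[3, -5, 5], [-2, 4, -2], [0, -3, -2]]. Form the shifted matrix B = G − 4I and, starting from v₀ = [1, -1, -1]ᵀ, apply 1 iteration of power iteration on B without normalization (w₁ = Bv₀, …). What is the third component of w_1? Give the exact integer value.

9

B = G − 4I has rows (-1, -5, 5); (-2, 0, -2); (0, -3, -6)
w1 = Bv₀ = (-1, 0, 9)
Requested component of w1: 9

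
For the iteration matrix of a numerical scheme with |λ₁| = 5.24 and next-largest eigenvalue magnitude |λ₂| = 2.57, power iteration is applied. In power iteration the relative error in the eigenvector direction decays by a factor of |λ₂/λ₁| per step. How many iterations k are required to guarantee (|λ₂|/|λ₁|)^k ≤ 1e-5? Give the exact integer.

|λ₂/λ₁| = 2.57/5.24 = 0.49046
Need k ≥ ln(1e-5) / ln(0.49046) = -11.5129 / -0.7124 ≈ 16.160
Smallest integer k satisfying the bound: 17

17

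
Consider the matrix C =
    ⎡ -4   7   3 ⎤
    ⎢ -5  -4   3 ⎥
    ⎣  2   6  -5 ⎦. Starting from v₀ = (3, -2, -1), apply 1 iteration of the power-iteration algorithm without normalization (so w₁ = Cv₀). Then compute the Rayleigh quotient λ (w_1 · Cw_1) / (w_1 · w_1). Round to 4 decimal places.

w1 = Cv₀ = (-29, -10, -1)
Cw1 = (43, 182, -113)
w1·Cw1 = (-29)·43 + (-10)·182 + (-1)·(-113) = -2954; w1·w1 = (-29)·(-29) + (-10)·(-10) + (-1)·(-1) = 942
λ ≈ -2954/942 = -3.1359

-3.1359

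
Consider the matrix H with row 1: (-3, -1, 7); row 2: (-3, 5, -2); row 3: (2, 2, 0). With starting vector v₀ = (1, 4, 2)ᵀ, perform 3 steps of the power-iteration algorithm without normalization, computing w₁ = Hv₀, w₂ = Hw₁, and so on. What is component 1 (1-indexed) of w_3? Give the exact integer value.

w1 = Hv₀ = (7, 13, 10)
w2 = Hw1 = (36, 24, 40)
w3 = Hw2 = (148, -68, 120)
The requested component of w3 is 148.

148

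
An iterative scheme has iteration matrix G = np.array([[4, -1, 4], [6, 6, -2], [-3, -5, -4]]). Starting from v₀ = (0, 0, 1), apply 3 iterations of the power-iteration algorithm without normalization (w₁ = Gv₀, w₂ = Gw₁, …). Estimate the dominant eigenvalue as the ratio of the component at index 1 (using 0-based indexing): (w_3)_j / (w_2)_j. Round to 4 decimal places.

λ ≈ 5.2000

w1 = Gv₀ = (4·0 + (-1)·0 + 4·1; 6·0 + 6·0 + (-2)·1; (-3)·0 + (-5)·0 + (-4)·1) = (4, -2, -4)
w2 = Gw1 = (4·4 + (-1)·(-2) + 4·(-4); 6·4 + 6·(-2) + (-2)·(-4); (-3)·4 + (-5)·(-2) + (-4)·(-4)) = (2, 20, 14)
w3 = Gw2 = (44, 104, -162)
Ratio at component: 104 / 20 = 5.2000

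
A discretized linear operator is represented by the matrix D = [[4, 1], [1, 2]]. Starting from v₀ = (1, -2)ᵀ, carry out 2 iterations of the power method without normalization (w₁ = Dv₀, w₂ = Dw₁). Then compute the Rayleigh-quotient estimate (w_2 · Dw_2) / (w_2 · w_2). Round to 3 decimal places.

2.244

w1 = Dv₀ = (4·1 + 1·(-2); 1·1 + 2·(-2)) = (2, -3)
w2 = Dw1 = (4·2 + 1·(-3); 1·2 + 2·(-3)) = (5, -4)
Dw2 = (16, -3)
w2·Dw2 = 5·16 + (-4)·(-3) = 92; w2·w2 = 5·5 + (-4)·(-4) = 41
λ ≈ 92/41 = 2.244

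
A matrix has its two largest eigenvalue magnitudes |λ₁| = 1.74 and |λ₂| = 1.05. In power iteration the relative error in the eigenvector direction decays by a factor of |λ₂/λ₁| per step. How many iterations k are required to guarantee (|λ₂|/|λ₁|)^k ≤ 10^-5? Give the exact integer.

23

|λ₂/λ₁| = 1.05/1.74 = 0.60345
Need k ≥ ln(10^-5) / ln(0.60345) = -11.5129 / -0.5051 ≈ 22.794
Smallest integer k satisfying the bound: 23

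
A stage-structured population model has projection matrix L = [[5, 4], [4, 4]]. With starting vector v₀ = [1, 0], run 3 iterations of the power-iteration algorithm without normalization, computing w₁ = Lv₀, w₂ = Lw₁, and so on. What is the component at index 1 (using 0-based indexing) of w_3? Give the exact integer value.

308

w1 = Lv₀ = (5·1 + 4·0; 4·1 + 4·0) = (5, 4)
w2 = Lw1 = (5·5 + 4·4; 4·5 + 4·4) = (41, 36)
w3 = Lw2 = (349, 308)
The requested component of w3 is 308.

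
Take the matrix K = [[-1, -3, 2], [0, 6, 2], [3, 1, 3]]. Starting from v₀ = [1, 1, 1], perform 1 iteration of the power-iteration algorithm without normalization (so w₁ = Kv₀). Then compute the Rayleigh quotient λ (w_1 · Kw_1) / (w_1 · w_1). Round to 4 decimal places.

w1 = Kv₀ = (-2, 8, 7)
Kw1 = (-8, 62, 23)
w1·Kw1 = (-2)·(-8) + 8·62 + 7·23 = 673; w1·w1 = (-2)·(-2) + 8·8 + 7·7 = 117
λ ≈ 673/117 = 5.7521

5.7521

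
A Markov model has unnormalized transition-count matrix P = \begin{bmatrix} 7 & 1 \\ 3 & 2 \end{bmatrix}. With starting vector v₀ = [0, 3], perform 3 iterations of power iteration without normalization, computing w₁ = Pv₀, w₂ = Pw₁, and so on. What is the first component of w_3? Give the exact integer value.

w1 = Pv₀ = (7·0 + 1·3; 3·0 + 2·3) = (3, 6)
w2 = Pw1 = (7·3 + 1·6; 3·3 + 2·6) = (27, 21)
w3 = Pw2 = (210, 123)
The requested component of w3 is 210.

210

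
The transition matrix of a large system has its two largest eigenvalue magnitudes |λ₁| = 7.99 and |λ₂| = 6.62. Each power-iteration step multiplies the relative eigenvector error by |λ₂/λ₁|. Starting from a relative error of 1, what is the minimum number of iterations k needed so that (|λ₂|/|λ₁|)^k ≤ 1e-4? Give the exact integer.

49

|λ₂/λ₁| = 6.62/7.99 = 0.82854
Need k ≥ ln(1e-4) / ln(0.82854) = -9.2103 / -0.1881 ≈ 48.966
Smallest integer k satisfying the bound: 49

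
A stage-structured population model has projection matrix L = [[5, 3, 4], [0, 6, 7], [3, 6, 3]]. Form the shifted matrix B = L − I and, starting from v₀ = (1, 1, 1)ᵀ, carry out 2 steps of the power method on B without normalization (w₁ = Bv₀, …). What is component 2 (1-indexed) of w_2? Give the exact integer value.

137

B = L − I has rows (4, 3, 4); (0, 5, 7); (3, 6, 2)
w1 = Bv₀ = (11, 12, 11)
w2 = Bw1 = (124, 137, 127)
Requested component of w2: 137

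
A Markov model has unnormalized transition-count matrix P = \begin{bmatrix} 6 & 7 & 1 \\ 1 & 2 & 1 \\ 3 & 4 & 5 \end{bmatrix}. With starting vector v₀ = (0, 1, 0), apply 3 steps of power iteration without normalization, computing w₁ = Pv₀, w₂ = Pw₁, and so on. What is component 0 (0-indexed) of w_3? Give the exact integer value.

514

w1 = Pv₀ = (6·0 + 7·1 + 1·0; 1·0 + 2·1 + 1·0; 3·0 + 4·1 + 5·0) = (7, 2, 4)
w2 = Pw1 = (6·7 + 7·2 + 1·4; 1·7 + 2·2 + 1·4; 3·7 + 4·2 + 5·4) = (60, 15, 49)
w3 = Pw2 = (514, 139, 485)
The requested component of w3 is 514.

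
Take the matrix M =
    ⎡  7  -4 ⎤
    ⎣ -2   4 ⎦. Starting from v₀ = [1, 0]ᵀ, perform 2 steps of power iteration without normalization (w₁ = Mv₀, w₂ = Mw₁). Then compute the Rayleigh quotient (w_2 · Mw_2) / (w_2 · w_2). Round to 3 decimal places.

λ ≈ 8.627

w1 = Mv₀ = (7·1 + (-4)·0; (-2)·1 + 4·0) = (7, -2)
w2 = Mw1 = (7·7 + (-4)·(-2); (-2)·7 + 4·(-2)) = (57, -22)
Mw2 = (487, -202)
w2·Mw2 = 57·487 + (-22)·(-202) = 32203; w2·w2 = 57·57 + (-22)·(-22) = 3733
λ ≈ 32203/3733 = 8.627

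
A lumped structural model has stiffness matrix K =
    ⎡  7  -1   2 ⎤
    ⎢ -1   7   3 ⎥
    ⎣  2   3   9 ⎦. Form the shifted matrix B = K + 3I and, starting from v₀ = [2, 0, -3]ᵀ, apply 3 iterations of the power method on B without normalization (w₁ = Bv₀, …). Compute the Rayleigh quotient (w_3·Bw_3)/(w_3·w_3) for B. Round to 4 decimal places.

μ ≈ 14.0336

B = K + 3I has rows (10, -1, 2); (-1, 10, 3); (2, 3, 12)
w1 = Bv₀ = (10·2 + (-1)·0 + 2·(-3); (-1)·2 + 10·0 + 3·(-3); 2·2 + 3·0 + 12·(-3)) = (14, -11, -32)
w2 = Bw1 = (10·14 + (-1)·(-11) + 2·(-32); (-1)·14 + 10·(-11) + 3·(-32); 2·14 + 3·(-11) + 12·(-32)) = (87, -220, -389)
w3 = Bw2 = (312, -3454, -5154)
Bw3 = (-3734, -50314, -71586)
w3·Bw3 = 541573792; w3·w3 = 38591176; μ ≈ 541573792/38591176 = 14.0336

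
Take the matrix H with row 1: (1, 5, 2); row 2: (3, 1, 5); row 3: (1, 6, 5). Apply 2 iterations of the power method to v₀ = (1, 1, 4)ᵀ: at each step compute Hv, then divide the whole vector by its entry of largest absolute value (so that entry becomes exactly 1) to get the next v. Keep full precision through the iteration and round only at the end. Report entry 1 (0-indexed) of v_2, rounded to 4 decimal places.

0.6860

Hv0 = (14.00000, 24.00000, 27.00000); divide by 27.00000 → v1 = (0.51852, 0.88889, 1.00000)
Hv1 = (6.96296, 7.44444, 10.85185); divide by 10.85185 → v2 = (0.64164, 0.68601, 1.00000)
Requested entry of v2: 201/293 = 0.6860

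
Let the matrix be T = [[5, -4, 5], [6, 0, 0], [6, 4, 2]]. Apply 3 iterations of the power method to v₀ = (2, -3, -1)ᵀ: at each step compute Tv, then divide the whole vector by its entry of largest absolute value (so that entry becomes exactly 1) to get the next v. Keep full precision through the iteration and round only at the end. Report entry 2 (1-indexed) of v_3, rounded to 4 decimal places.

Tv0 = (17.00000, 12.00000, -2.00000); divide by 17.00000 → v1 = (1.00000, 0.70588, -0.11765)
Tv1 = (1.58824, 6.00000, 8.58824); divide by 8.58824 → v2 = (0.18493, 0.69863, 1.00000)
Tv2 = (3.13014, 1.10959, 5.90411); divide by 5.90411 → v3 = (0.53016, 0.18794, 1.00000)
Requested entry of v3: 162/862 = 0.1879

0.1879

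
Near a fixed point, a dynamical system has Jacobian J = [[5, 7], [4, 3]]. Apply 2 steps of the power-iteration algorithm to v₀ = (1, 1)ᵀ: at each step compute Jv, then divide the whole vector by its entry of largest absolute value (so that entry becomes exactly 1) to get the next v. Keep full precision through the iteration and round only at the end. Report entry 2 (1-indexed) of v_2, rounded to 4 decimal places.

Jv0 = (12.00000, 7.00000); divide by 12.00000 → v1 = (1.00000, 0.58333)
Jv1 = (9.08333, 5.75000); divide by 9.08333 → v2 = (1.00000, 0.63303)
Requested entry of v2: 69/109 = 0.6330

0.6330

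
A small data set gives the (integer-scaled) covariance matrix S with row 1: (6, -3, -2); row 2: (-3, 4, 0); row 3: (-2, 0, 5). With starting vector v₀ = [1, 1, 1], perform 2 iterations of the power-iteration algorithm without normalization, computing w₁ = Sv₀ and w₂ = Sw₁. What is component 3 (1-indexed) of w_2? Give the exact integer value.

13

w1 = Sv₀ = (6·1 + (-3)·1 + (-2)·1; (-3)·1 + 4·1 + 0·1; (-2)·1 + 0·1 + 5·1) = (1, 1, 3)
w2 = Sw1 = (6·1 + (-3)·1 + (-2)·3; (-3)·1 + 4·1 + 0·3; (-2)·1 + 0·1 + 5·3) = (-3, 1, 13)
The requested component of w2 is 13.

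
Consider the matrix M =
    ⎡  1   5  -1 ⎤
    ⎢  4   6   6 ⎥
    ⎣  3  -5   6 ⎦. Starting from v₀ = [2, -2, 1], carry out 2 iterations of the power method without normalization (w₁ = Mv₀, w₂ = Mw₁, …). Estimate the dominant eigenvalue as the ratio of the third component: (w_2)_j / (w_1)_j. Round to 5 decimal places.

4.31818

w1 = Mv₀ = (-9, 2, 22)
w2 = Mw1 = (-21, 108, 95)
Ratio at component: 95 / 22 = 4.31818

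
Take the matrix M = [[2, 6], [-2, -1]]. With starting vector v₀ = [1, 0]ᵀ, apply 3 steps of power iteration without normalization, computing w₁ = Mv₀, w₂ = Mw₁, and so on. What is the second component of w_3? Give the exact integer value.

w1 = Mv₀ = (2·1 + 6·0; (-2)·1 + (-1)·0) = (2, -2)
w2 = Mw1 = (2·2 + 6·(-2); (-2)·2 + (-1)·(-2)) = (-8, -2)
w3 = Mw2 = (-28, 18)
The requested component of w3 is 18.

18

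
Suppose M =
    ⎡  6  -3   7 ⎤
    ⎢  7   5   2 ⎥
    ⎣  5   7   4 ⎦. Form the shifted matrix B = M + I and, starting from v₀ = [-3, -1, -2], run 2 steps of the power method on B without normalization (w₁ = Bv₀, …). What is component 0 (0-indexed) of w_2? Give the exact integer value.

B = M + I has rows (7, -3, 7); (7, 6, 2); (5, 7, 5)
w1 = Bv₀ = (7·(-3) + (-3)·(-1) + 7·(-2); 7·(-3) + 6·(-1) + 2·(-2); 5·(-3) + 7·(-1) + 5·(-2)) = (-32, -31, -32)
w2 = Bw1 = (7·(-32) + (-3)·(-31) + 7·(-32); 7·(-32) + 6·(-31) + 2·(-32); 5·(-32) + 7·(-31) + 5·(-32)) = (-355, -474, -537)
Requested component of w2: -355

-355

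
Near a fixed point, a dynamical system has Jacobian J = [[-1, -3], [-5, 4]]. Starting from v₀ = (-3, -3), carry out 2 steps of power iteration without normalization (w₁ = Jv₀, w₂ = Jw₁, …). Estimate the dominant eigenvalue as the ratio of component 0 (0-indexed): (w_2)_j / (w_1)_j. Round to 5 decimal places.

w1 = Jv₀ = ((-1)·(-3) + (-3)·(-3); (-5)·(-3) + 4·(-3)) = (12, 3)
w2 = Jw1 = ((-1)·12 + (-3)·3; (-5)·12 + 4·3) = (-21, -48)
Ratio at component: -21 / 12 = -1.75000

λ ≈ -1.75000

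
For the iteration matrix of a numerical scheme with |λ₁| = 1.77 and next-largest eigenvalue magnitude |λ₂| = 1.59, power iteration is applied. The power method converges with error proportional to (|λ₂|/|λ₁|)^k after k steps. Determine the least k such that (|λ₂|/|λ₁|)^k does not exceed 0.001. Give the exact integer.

|λ₂/λ₁| = 1.59/1.77 = 0.89831
Need k ≥ ln(0.001) / ln(0.89831) = -6.9078 / -0.1072 ≈ 64.411
Smallest integer k satisfying the bound: 65

65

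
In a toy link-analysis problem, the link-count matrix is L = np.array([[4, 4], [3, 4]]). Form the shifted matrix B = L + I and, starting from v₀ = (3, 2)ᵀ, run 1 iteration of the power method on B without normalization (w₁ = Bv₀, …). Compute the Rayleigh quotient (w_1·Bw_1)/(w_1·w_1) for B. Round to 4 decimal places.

B = L + I has rows (5, 4); (3, 5)
w1 = Bv₀ = (5·3 + 4·2; 3·3 + 5·2) = (23, 19)
Bw1 = (191, 164)
w1·Bw1 = 7509; w1·w1 = 890; μ ≈ 7509/890 = 8.4371

μ ≈ 8.4371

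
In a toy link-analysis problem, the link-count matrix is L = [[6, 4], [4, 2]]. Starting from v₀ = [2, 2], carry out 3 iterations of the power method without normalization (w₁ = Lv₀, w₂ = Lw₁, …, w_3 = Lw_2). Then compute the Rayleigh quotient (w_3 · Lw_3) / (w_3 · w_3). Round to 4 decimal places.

8.4721

w1 = Lv₀ = (6·2 + 4·2; 4·2 + 2·2) = (20, 12)
w2 = Lw1 = (6·20 + 4·12; 4·20 + 2·12) = (168, 104)
w3 = Lw2 = (1424, 880)
Lw3 = (12064, 7456)
w3·Lw3 = 1424·12064 + 880·7456 = 23740416; w3·w3 = 1424·1424 + 880·880 = 2802176
λ ≈ 23740416/2802176 = 8.4721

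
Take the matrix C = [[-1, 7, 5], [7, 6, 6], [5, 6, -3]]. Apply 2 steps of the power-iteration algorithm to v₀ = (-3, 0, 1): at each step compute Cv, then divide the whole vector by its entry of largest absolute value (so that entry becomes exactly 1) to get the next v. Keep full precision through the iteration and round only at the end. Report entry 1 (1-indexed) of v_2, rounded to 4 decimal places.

Cv0 = (8.00000, -15.00000, -18.00000); divide by -18.00000 → v1 = (-0.44444, 0.83333, 1.00000)
Cv1 = (11.27778, 7.88889, -0.22222); divide by 11.27778 → v2 = (1.00000, 0.69951, -0.01970)
Requested entry of v2: -203/-203 = 1.0000

1.0000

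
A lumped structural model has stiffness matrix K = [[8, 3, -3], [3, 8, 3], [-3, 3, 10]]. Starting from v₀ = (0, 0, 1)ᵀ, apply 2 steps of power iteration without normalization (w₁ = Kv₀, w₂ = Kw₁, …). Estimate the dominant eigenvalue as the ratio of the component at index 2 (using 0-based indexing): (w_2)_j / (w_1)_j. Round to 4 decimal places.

w1 = Kv₀ = (8·0 + 3·0 + (-3)·1; 3·0 + 8·0 + 3·1; (-3)·0 + 3·0 + 10·1) = (-3, 3, 10)
w2 = Kw1 = (8·(-3) + 3·3 + (-3)·10; 3·(-3) + 8·3 + 3·10; (-3)·(-3) + 3·3 + 10·10) = (-45, 45, 118)
Ratio at component: 118 / 10 = 11.8000

11.8000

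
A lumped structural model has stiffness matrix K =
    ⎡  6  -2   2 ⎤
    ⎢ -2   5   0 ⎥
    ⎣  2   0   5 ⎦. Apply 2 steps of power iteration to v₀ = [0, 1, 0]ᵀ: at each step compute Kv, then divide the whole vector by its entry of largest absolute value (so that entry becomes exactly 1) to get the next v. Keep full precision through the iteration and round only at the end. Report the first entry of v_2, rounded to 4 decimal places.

-0.7586

Kv0 = (-2.00000, 5.00000, 0.00000); divide by 5.00000 → v1 = (-0.40000, 1.00000, 0.00000)
Kv1 = (-4.40000, 5.80000, -0.80000); divide by 5.80000 → v2 = (-0.75862, 1.00000, -0.13793)
Requested entry of v2: -22/29 = -0.7586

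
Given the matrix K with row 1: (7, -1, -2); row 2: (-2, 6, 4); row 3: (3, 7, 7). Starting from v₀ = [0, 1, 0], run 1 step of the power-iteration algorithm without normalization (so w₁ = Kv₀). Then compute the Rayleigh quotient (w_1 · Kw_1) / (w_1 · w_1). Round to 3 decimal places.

12.081

w1 = Kv₀ = (-1, 6, 7)
Kw1 = (-27, 66, 88)
w1·Kw1 = (-1)·(-27) + 6·66 + 7·88 = 1039; w1·w1 = (-1)·(-1) + 6·6 + 7·7 = 86
λ ≈ 1039/86 = 12.081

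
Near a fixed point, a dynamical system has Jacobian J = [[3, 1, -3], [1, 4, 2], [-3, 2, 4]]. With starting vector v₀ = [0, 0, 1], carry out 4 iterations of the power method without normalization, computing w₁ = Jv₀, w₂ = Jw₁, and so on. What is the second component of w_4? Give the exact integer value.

631

w1 = Jv₀ = (-3, 2, 4)
w2 = Jw1 = (-19, 13, 29)
w3 = Jw2 = (-131, 91, 199)
w4 = Jw3 = (-899, 631, 1371)
The requested component of w4 is 631.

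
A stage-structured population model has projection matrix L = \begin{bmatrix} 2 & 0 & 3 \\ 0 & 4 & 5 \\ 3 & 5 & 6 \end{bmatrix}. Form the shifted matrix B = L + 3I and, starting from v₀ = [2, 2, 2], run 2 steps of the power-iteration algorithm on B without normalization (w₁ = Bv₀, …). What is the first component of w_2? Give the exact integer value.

B = L + 3I has rows (5, 0, 3); (0, 7, 5); (3, 5, 9)
w1 = Bv₀ = (5·2 + 0·2 + 3·2; 0·2 + 7·2 + 5·2; 3·2 + 5·2 + 9·2) = (16, 24, 34)
w2 = Bw1 = (5·16 + 0·24 + 3·34; 0·16 + 7·24 + 5·34; 3·16 + 5·24 + 9·34) = (182, 338, 474)
Requested component of w2: 182

182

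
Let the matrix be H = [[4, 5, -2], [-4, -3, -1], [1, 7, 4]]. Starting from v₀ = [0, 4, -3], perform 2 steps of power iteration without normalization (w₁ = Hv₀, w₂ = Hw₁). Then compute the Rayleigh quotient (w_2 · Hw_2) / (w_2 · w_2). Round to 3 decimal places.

-3.801

w1 = Hv₀ = (26, -9, 16)
w2 = Hw1 = (27, -93, 27)
Hw2 = (-411, 144, -516)
w2·Hw2 = 27·(-411) + (-93)·144 + 27·(-516) = -38421; w2·w2 = 27·27 + (-93)·(-93) + 27·27 = 10107
λ ≈ -38421/10107 = -3.801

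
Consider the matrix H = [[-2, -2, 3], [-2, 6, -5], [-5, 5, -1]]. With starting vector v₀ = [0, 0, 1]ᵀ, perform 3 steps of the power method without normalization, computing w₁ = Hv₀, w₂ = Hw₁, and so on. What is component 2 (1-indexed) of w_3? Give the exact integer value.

w1 = Hv₀ = ((-2)·0 + (-2)·0 + 3·1; (-2)·0 + 6·0 + (-5)·1; (-5)·0 + 5·0 + (-1)·1) = (3, -5, -1)
w2 = Hw1 = ((-2)·3 + (-2)·(-5) + 3·(-1); (-2)·3 + 6·(-5) + (-5)·(-1); (-5)·3 + 5·(-5) + (-1)·(-1)) = (1, -31, -39)
w3 = Hw2 = (-57, 7, -121)
The requested component of w3 is 7.

7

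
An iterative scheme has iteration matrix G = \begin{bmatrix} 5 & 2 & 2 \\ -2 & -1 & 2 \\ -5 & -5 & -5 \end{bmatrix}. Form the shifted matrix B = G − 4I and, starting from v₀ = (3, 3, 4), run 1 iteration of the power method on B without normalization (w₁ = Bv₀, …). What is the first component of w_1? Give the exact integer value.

B = G − 4I has rows (1, 2, 2); (-2, -5, 2); (-5, -5, -9)
w1 = Bv₀ = (1·3 + 2·3 + 2·4; (-2)·3 + (-5)·3 + 2·4; (-5)·3 + (-5)·3 + (-9)·4) = (17, -13, -66)
Requested component of w1: 17

17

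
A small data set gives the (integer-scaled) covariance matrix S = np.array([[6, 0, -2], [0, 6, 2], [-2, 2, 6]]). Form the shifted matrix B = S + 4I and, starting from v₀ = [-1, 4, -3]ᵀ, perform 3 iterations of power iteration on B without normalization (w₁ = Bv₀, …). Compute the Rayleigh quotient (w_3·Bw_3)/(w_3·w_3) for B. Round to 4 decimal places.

9.2032

B = S + 4I has rows (10, 0, -2); (0, 10, 2); (-2, 2, 10)
w1 = Bv₀ = (10·(-1) + 0·4 + (-2)·(-3); 0·(-1) + 10·4 + 2·(-3); (-2)·(-1) + 2·4 + 10·(-3)) = (-4, 34, -20)
w2 = Bw1 = (10·(-4) + 0·34 + (-2)·(-20); 0·(-4) + 10·34 + 2·(-20); (-2)·(-4) + 2·34 + 10·(-20)) = (0, 300, -124)
w3 = Bw2 = (248, 2752, -640)
Bw3 = (3760, 26240, -1392)
w3·Bw3 = 74035840; w3·w3 = 8044608; μ ≈ 74035840/8044608 = 9.2032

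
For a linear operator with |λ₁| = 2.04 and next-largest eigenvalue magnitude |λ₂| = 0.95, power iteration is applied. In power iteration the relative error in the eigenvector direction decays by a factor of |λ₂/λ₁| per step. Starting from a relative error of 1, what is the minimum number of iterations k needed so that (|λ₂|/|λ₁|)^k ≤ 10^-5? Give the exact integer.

16

|λ₂/λ₁| = 0.95/2.04 = 0.46569
Need k ≥ ln(10^-5) / ln(0.46569) = -11.5129 / -0.7642 ≈ 15.064
Smallest integer k satisfying the bound: 16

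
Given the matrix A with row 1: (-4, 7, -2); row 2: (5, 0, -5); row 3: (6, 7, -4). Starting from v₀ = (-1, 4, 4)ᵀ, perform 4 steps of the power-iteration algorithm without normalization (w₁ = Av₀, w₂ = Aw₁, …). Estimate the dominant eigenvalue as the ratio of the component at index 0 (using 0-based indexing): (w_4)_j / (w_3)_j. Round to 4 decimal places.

λ ≈ -7.3568

w1 = Av₀ = (24, -25, 6)
w2 = Aw1 = (-283, 90, -55)
w3 = Aw2 = (1872, -1140, -848)
w4 = Aw3 = (-13772, 13600, 6644)
Ratio at component: -13772 / 1872 = -7.3568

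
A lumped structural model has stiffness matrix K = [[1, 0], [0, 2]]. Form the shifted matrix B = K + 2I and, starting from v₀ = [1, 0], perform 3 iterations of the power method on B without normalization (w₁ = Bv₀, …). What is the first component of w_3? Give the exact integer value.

27

B = K + 2I has rows (3, 0); (0, 4)
w1 = Bv₀ = (3, 0)
w2 = Bw1 = (9, 0)
w3 = Bw2 = (27, 0)
Requested component of w3: 27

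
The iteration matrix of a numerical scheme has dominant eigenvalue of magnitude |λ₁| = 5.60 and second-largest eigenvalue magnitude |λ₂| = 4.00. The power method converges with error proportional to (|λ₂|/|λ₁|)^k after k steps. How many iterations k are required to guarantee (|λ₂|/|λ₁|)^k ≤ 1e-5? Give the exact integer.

35

|λ₂/λ₁| = 4.00/5.60 = 0.71429
Need k ≥ ln(1e-5) / ln(0.71429) = -11.5129 / -0.3365 ≈ 34.217
Smallest integer k satisfying the bound: 35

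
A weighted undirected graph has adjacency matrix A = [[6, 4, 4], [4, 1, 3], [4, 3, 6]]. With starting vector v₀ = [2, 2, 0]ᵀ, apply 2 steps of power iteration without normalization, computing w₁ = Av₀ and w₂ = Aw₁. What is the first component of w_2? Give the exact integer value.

w1 = Av₀ = (20, 10, 14)
w2 = Aw1 = (216, 132, 194)
The requested component of w2 is 216.

216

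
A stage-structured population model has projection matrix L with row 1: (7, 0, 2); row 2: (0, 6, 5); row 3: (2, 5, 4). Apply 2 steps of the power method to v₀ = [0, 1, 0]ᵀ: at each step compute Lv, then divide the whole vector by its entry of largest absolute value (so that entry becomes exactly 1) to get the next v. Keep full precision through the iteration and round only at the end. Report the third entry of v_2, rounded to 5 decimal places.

Lv0 = (0.000000, 6.000000, 5.000000); divide by 6.000000 → v1 = (0.000000, 1.000000, 0.833333)
Lv1 = (1.666667, 10.166667, 8.333333); divide by 10.166667 → v2 = (0.163934, 1.000000, 0.819672)
Requested entry of v2: 50/61 = 0.81967

0.81967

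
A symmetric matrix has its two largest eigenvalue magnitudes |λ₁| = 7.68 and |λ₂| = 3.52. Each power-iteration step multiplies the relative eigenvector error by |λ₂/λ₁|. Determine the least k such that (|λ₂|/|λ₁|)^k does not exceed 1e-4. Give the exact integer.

12

|λ₂/λ₁| = 3.52/7.68 = 0.45833
Need k ≥ ln(1e-4) / ln(0.45833) = -9.2103 / -0.7802 ≈ 11.806
Smallest integer k satisfying the bound: 12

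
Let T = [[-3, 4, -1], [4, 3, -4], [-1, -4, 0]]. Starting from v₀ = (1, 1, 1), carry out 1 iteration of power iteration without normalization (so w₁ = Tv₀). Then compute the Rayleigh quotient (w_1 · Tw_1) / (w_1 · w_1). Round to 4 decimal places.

4.3235

w1 = Tv₀ = ((-3)·1 + 4·1 + (-1)·1; 4·1 + 3·1 + (-4)·1; (-1)·1 + (-4)·1 + 0·1) = (0, 3, -5)
Tw1 = (17, 29, -12)
w1·Tw1 = 0·17 + 3·29 + (-5)·(-12) = 147; w1·w1 = 0·0 + 3·3 + (-5)·(-5) = 34
λ ≈ 147/34 = 4.3235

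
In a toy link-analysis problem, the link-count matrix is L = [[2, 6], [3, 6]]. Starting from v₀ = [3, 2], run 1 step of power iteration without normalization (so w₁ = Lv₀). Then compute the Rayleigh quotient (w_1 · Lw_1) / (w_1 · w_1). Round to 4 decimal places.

8.7529

w1 = Lv₀ = (2·3 + 6·2; 3·3 + 6·2) = (18, 21)
Lw1 = (162, 180)
w1·Lw1 = 18·162 + 21·180 = 6696; w1·w1 = 18·18 + 21·21 = 765
λ ≈ 6696/765 = 8.7529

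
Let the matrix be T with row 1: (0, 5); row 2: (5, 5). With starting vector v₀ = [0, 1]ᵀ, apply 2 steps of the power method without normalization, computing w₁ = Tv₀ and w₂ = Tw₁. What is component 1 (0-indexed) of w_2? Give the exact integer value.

w1 = Tv₀ = (5, 5)
w2 = Tw1 = (25, 50)
The requested component of w2 is 50.

50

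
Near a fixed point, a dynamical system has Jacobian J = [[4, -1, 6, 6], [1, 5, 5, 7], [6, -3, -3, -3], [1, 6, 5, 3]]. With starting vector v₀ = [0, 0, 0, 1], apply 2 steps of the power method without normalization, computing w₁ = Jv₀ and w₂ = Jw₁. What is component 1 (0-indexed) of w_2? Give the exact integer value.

w1 = Jv₀ = (4·0 + (-1)·0 + 6·0 + 6·1; 1·0 + 5·0 + 5·0 + 7·1; 6·0 + (-3)·0 + (-3)·0 + (-3)·1; 1·0 + 6·0 + 5·0 + 3·1) = (6, 7, -3, 3)
w2 = Jw1 = (4·6 + (-1)·7 + 6·(-3) + 6·3; 1·6 + 5·7 + 5·(-3) + 7·3; 6·6 + (-3)·7 + (-3)·(-3) + (-3)·3; 1·6 + 6·7 + 5·(-3) + 3·3) = (17, 47, 15, 42)
The requested component of w2 is 47.

47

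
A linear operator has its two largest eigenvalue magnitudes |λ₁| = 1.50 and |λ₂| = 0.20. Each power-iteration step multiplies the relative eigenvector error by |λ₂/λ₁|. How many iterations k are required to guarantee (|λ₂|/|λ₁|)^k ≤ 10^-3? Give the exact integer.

|λ₂/λ₁| = 0.20/1.50 = 0.13333
Need k ≥ ln(10^-3) / ln(0.13333) = -6.9078 / -2.0149 ≈ 3.428
Smallest integer k satisfying the bound: 4

4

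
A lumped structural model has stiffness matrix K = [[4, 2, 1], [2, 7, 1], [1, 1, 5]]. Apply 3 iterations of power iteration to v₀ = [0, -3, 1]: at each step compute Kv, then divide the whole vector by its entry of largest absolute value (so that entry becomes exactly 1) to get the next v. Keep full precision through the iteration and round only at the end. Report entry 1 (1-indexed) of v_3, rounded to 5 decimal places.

Kv0 = (-5.000000, -20.000000, 2.000000); divide by -20.000000 → v1 = (0.250000, 1.000000, -0.100000)
Kv1 = (2.900000, 7.400000, 0.750000); divide by 7.400000 → v2 = (0.391892, 1.000000, 0.101351)
Kv2 = (3.668919, 7.885135, 1.898649); divide by 7.885135 → v3 = (0.465296, 1.000000, 0.240788)
Requested entry of v3: -543/-1167 = 0.46530

0.46530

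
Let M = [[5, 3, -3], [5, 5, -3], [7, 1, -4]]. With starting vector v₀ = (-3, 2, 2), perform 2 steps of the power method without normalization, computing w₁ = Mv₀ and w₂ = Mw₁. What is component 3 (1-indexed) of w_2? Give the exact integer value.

w1 = Mv₀ = (-15, -11, -27)
w2 = Mw1 = (-27, -49, -8)
The requested component of w2 is -8.

-8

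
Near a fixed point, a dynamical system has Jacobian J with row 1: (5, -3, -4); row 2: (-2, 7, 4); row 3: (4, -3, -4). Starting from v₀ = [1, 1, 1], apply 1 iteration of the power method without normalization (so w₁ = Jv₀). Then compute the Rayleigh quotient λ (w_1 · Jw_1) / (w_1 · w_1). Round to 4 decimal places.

w1 = Jv₀ = (-2, 9, -3)
Jw1 = (-25, 55, -23)
w1·Jw1 = (-2)·(-25) + 9·55 + (-3)·(-23) = 614; w1·w1 = (-2)·(-2) + 9·9 + (-3)·(-3) = 94
λ ≈ 614/94 = 6.5319

6.5319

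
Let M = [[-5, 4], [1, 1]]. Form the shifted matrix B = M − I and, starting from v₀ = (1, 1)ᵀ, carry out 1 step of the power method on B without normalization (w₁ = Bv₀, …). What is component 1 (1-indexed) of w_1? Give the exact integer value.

-2

B = M − I has rows (-6, 4); (1, 0)
w1 = Bv₀ = ((-6)·1 + 4·1; 1·1 + 0·1) = (-2, 1)
Requested component of w1: -2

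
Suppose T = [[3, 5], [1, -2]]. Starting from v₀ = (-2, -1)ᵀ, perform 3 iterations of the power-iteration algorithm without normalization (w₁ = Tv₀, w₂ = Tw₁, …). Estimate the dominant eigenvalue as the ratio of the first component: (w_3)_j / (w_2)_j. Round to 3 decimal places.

λ ≈ 4.667

w1 = Tv₀ = (3·(-2) + 5·(-1); 1·(-2) + (-2)·(-1)) = (-11, 0)
w2 = Tw1 = (3·(-11) + 5·0; 1·(-11) + (-2)·0) = (-33, -11)
w3 = Tw2 = (-154, -11)
Ratio at component: -154 / -33 = 4.667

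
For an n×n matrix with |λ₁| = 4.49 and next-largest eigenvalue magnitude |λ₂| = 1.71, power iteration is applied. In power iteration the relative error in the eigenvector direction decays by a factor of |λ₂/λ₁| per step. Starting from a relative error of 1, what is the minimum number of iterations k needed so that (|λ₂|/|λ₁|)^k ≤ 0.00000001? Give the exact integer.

20

|λ₂/λ₁| = 1.71/4.49 = 0.38085
Need k ≥ ln(0.00000001) / ln(0.38085) = -18.4207 / -0.9654 ≈ 19.082
Smallest integer k satisfying the bound: 20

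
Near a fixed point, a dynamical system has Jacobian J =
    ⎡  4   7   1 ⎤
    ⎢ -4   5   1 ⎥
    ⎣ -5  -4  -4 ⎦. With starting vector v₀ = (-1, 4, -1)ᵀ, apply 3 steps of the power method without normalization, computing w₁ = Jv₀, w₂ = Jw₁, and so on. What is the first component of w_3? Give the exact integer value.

917

w1 = Jv₀ = (4·(-1) + 7·4 + 1·(-1); (-4)·(-1) + 5·4 + 1·(-1); (-5)·(-1) + (-4)·4 + (-4)·(-1)) = (23, 23, -7)
w2 = Jw1 = (4·23 + 7·23 + 1·(-7); (-4)·23 + 5·23 + 1·(-7); (-5)·23 + (-4)·23 + (-4)·(-7)) = (246, 16, -179)
w3 = Jw2 = (917, -1083, -578)
The requested component of w3 is 917.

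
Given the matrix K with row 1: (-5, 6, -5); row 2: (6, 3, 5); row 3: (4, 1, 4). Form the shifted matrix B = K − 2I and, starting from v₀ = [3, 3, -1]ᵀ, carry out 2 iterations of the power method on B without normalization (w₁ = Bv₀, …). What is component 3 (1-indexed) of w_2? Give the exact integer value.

B = K − 2I has rows (-7, 6, -5); (6, 1, 5); (4, 1, 2)
w1 = Bv₀ = ((-7)·3 + 6·3 + (-5)·(-1); 6·3 + 1·3 + 5·(-1); 4·3 + 1·3 + 2·(-1)) = (2, 16, 13)
w2 = Bw1 = ((-7)·2 + 6·16 + (-5)·13; 6·2 + 1·16 + 5·13; 4·2 + 1·16 + 2·13) = (17, 93, 50)
Requested component of w2: 50

50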